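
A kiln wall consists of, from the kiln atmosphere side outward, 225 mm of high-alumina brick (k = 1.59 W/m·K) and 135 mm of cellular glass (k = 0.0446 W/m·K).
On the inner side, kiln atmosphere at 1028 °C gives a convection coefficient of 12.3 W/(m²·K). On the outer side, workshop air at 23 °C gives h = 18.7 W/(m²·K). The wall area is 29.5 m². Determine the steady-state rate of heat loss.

Series thermal resistances:
R_inner film = 1/(h_i·A) = 1/(12.3×29.5) = 0.002756 K/W
R_high-alumina brick = L/(kA) = 0.225/(1.59×29.5) = 0.004797 K/W
R_cellular glass = L/(kA) = 0.135/(0.0446×29.5) = 0.1026 K/W
R_outer film = 1/(h_o·A) = 1/(18.7×29.5) = 0.001813 K/W
R_total = 0.112 K/W
Q = ΔT / R_total = 1005 / 0.112

Q ≈ 8980 W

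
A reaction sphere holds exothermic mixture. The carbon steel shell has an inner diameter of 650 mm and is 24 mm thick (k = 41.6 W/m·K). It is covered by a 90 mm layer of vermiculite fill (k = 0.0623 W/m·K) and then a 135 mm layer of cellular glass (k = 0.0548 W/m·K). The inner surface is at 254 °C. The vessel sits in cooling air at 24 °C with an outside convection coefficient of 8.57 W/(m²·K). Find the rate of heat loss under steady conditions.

Q ≈ 148 W

For a spherical shell R = (1/r₁ − 1/r₂)/(4πk); film R = 1/(h·4πr²). In series:
R_carbon steel shell = (1/0.325 − 1/0.349)/(4π×41.6) = 4.048×10^-4 K/W
R_vermiculite fill = (1/0.349 − 1/0.439)/(4π×0.0623) = 0.7503 K/W
R_cellular glass = (1/0.439 − 1/0.574)/(4π×0.0548) = 0.778 K/W
R_outer film = 1/(h·4πr_o²) = 1/(8.57×4π×0.574²) = 0.02818 K/W
R_total = 1.557 K/W
Q = ΔT/R_total = 230/1.557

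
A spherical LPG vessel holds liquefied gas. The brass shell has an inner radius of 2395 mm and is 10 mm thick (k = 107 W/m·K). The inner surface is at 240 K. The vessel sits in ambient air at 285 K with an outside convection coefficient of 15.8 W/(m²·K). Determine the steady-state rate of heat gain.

Q ≈ 51600 W

For a spherical shell R = (1/r₁ − 1/r₂)/(4πk); film R = 1/(h·4πr²). In series:
R_brass shell = (1/2.395 − 1/2.405)/(4π×107) = 1.291×10^-6 K/W
R_outer film = 1/(h·4πr_o²) = 1/(15.8×4π×2.405²) = 8.708×10^-4 K/W
R_total = 8.721×10^-4 K/W
Q = ΔT/R_total = 45/8.721×10^-4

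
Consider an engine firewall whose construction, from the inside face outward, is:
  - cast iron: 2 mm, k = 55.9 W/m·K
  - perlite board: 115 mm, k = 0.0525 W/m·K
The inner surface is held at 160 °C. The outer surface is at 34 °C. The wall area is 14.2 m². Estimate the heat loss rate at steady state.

Q ≈ 817 W

Model the wall as resistances in series:
R_cast iron = L/(kA) = 0.002/(55.9×14.2) = 2.52×10^-6 K/W
R_perlite board = L/(kA) = 0.115/(0.0525×14.2) = 0.1543 K/W
R_total = 0.1543 K/W
Q = ΔT / R_total = 126 / 0.1543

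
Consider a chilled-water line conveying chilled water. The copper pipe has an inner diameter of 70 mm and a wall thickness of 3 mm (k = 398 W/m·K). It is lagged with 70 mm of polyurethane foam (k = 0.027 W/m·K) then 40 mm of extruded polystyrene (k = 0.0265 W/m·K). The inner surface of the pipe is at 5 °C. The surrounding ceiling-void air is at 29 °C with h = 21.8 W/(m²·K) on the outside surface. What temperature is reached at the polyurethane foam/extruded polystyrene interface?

T ≈ 23.2 °C

Cylindrical conduction, so R = ln(r₂/r₁)/(2πkL) per layer, in series:
R_copper pipe wall = ln(38/35)/(2π×398×1) = 3.289×10^-5 K/W
R_polyurethane foam = ln(108/38)/(2π×0.027×1) = 6.157 K/W
R_extruded polystyrene = ln(148/108)/(2π×0.0265×1) = 1.892 K/W
R_outer film = 1/(h_o·2πr_oL) = 1/(21.8×2π×0.148×1) = 0.04933 K/W
R_total = 8.099 K/W
Q = ΔT/R_total = 24/8.099
Q = 2.96 W/m
T_interface = T_inner + Q·ΣR(inner→interface) = 5 + 2.96×6.157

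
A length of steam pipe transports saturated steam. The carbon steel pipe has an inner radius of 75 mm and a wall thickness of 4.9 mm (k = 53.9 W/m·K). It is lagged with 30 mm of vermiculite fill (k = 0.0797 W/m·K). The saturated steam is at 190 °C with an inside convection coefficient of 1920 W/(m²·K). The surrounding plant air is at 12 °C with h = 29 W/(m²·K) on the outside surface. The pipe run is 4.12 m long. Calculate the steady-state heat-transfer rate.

Radial resistances (cylindrical: R_cond = ln(r_o/r_i)/(2πkL), R_conv = 1/(h·2πrL)):
R_inner film = 1/(h_i·2πr₁L) = 1/(1920×2π×0.075×4.12) = 2.683×10^-4 K/W
R_carbon steel pipe wall = ln(79.9/75)/(2π×53.9×4.12) = 4.536×10^-5 K/W
R_vermiculite fill = ln(109.9/79.9)/(2π×0.0797×4.12) = 0.1545 K/W
R_outer film = 1/(h_o·2πr_oL) = 1/(29×2π×0.1099×4.12) = 0.01212 K/W
R_total = 0.167 K/W
Q = ΔT/R_total = 178/0.167

Q ≈ 1070 W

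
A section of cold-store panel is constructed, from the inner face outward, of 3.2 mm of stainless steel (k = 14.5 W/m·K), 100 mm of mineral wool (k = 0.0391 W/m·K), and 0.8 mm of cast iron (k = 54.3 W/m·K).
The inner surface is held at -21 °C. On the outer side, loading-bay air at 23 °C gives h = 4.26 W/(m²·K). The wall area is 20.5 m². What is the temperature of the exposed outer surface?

T ≈ 19.3 °C

Treating each layer as a thermal resistance in series:
R_stainless steel = L/(kA) = 0.0032/(14.5×20.5) = 1.077×10^-5 K/W
R_mineral wool = L/(kA) = 0.1/(0.0391×20.5) = 0.1248 K/W
R_cast iron = L/(kA) = 0.0008/(54.3×20.5) = 7.187×10^-7 K/W
R_outer film = 1/(h_o·A) = 1/(4.26×20.5) = 0.01145 K/W
R_total = 0.1362 K/W;  Q = ΔT/R_total = 44/0.1362 = 323 W
T_interface = T_inner + Q·ΣR(inner→interface) = -21 + 323×0.1248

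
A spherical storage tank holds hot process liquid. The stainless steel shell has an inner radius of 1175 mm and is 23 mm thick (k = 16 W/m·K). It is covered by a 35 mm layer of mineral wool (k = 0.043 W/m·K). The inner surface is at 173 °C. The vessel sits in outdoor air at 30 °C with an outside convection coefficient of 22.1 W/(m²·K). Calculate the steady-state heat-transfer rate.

Q ≈ 3090 W

For a spherical shell R = (1/r₁ − 1/r₂)/(4πk); film R = 1/(h·4πr²). In series:
R_stainless steel shell = (1/1.175 − 1/1.198)/(4π×16) = 8.126×10^-5 K/W
R_mineral wool = (1/1.198 − 1/1.233)/(4π×0.043) = 0.04385 K/W
R_outer film = 1/(h·4πr_o²) = 1/(22.1×4π×1.233²) = 0.002368 K/W
R_total = 0.0463 K/W
Q = ΔT/R_total = 143/0.0463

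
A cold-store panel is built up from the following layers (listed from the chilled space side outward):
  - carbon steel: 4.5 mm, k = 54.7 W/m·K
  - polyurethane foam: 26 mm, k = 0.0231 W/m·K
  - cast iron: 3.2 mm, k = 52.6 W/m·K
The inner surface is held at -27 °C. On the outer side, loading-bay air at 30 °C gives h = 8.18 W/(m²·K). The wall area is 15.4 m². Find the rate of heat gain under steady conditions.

Q ≈ 703 W

Thermal resistances in series:
R_carbon steel = L/(kA) = 0.0045/(54.7×15.4) = 5.342×10^-6 K/W
R_polyurethane foam = L/(kA) = 0.026/(0.0231×15.4) = 0.07309 K/W
R_cast iron = L/(kA) = 0.0032/(52.6×15.4) = 3.95×10^-6 K/W
R_outer film = 1/(h_o·A) = 1/(8.18×15.4) = 0.007938 K/W
R_total = 0.08103 K/W
Q = ΔT / R_total = 57 / 0.08103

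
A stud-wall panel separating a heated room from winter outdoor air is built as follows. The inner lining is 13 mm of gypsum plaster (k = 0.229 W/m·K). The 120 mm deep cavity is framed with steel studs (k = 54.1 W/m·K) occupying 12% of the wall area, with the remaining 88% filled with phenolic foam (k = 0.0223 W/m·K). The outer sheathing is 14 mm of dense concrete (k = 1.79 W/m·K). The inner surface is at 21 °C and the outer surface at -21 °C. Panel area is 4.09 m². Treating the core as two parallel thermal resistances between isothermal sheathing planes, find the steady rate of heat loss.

Sheathing layers in series; stud and cavity paths in parallel between them.
R_inner = 0.013/(0.229×4.09) = 0.01388 K/W
R_stud  = 0.12/(54.1×0.12×4.09) = 0.004519 K/W
R_cav   = 0.12/(0.0223×0.88×4.09) = 1.495 K/W
1/R_core = 1/R_stud + 1/R_cav → R_core = 0.004506 K/W
R_outer = 0.014/(1.79×4.09) = 0.001912 K/W
R_total = 0.0203 K/W
Q = ΔT/R_total = 42/0.0203

Q ≈ 2070 W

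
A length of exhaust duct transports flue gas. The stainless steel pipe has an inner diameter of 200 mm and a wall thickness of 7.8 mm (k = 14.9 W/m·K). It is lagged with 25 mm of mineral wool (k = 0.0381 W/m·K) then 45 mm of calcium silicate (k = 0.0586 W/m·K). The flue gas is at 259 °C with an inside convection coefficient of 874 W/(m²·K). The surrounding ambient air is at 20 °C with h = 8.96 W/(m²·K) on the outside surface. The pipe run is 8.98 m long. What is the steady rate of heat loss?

Q ≈ 1220 W

For a radial system each layer contributes R = ln(r_out/r_in)/(2πkL); films add R = 1/(hA).
R_inner film = 1/(h_i·2πr₁L) = 1/(874×2π×0.1×8.98) = 2.028×10^-4 K/W
R_stainless steel pipe wall = ln(107.8/100)/(2π×14.9×8.98) = 8.934×10^-5 K/W
R_mineral wool = ln(132.8/107.8)/(2π×0.0381×8.98) = 0.09702 K/W
R_calcium silicate = ln(177.8/132.8)/(2π×0.0586×8.98) = 0.08826 K/W
R_outer film = 1/(h_o·2πr_oL) = 1/(8.96×2π×0.1778×8.98) = 0.01113 K/W
R_total = 0.1967 K/W
Q = ΔT/R_total = 239/0.1967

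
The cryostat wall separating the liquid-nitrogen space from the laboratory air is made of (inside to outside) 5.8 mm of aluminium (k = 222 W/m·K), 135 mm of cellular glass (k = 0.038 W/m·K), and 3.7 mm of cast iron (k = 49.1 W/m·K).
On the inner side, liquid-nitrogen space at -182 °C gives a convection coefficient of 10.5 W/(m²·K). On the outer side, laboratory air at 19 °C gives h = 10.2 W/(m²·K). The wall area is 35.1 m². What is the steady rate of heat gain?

Q ≈ 1880 W

Series thermal resistances:
R_inner film = 1/(h_i·A) = 1/(10.5×35.1) = 0.002713 K/W
R_aluminium = L/(kA) = 0.0058/(222×35.1) = 7.443×10^-7 K/W
R_cellular glass = L/(kA) = 0.135/(0.038×35.1) = 0.1012 K/W
R_cast iron = L/(kA) = 0.0037/(49.1×35.1) = 2.147×10^-6 K/W
R_outer film = 1/(h_o·A) = 1/(10.2×35.1) = 0.002793 K/W
R_total = 0.1067 K/W
Q = ΔT / R_total = 201 / 0.1067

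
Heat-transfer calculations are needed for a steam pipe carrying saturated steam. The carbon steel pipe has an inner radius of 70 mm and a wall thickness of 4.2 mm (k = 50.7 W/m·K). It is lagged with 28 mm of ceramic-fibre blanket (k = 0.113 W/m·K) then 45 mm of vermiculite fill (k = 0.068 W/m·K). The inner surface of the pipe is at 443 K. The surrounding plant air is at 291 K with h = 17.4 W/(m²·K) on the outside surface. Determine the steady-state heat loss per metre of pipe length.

q′ ≈ 111 W/m

Radial resistances (cylindrical: R_cond = ln(r_o/r_i)/(2πkL), R_conv = 1/(h·2πrL)):
R_carbon steel pipe wall = ln(74.2/70)/(2π×50.7×1) = 1.829×10^-4 K/W
R_ceramic-fibre blanket = ln(102.2/74.2)/(2π×0.113×1) = 0.4509 K/W
R_vermiculite fill = ln(147.2/102.2)/(2π×0.068×1) = 0.854 K/W
R_outer film = 1/(h_o·2πr_oL) = 1/(17.4×2π×0.1472×1) = 0.06214 K/W
R_total = 1.367 K/W
Q = ΔT/R_total = 152/1.367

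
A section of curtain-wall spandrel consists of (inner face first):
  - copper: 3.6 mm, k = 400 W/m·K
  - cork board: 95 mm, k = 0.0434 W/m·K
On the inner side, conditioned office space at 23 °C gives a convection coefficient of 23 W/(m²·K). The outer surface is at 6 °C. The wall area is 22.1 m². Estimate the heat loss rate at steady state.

Q ≈ 168 W

Thermal resistances in series:
R_inner film = 1/(h_i·A) = 1/(23×22.1) = 0.001967 K/W
R_copper = L/(kA) = 0.0036/(400×22.1) = 4.072×10^-7 K/W
R_cork board = L/(kA) = 0.095/(0.0434×22.1) = 0.09905 K/W
R_total = 0.101 K/W
Q = ΔT / R_total = 17 / 0.101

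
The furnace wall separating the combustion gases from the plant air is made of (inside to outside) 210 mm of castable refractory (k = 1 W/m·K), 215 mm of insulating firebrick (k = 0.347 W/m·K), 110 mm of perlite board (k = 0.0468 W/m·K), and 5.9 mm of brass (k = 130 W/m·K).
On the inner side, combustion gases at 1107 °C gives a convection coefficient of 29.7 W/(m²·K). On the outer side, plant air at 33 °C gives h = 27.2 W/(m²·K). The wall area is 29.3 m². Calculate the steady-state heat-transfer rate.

Q ≈ 9680 W

Model the wall as resistances in series:
R_inner film = 1/(h_i·A) = 1/(29.7×29.3) = 0.001149 K/W
R_castable refractory = L/(kA) = 0.21/(1×29.3) = 0.007167 K/W
R_insulating firebrick = L/(kA) = 0.215/(0.347×29.3) = 0.02115 K/W
R_perlite board = L/(kA) = 0.11/(0.0468×29.3) = 0.08022 K/W
R_brass = L/(kA) = 0.0059/(130×29.3) = 1.549×10^-6 K/W
R_outer film = 1/(h_o·A) = 1/(27.2×29.3) = 0.001255 K/W
R_total = 0.1109 K/W
Q = ΔT / R_total = 1074 / 0.1109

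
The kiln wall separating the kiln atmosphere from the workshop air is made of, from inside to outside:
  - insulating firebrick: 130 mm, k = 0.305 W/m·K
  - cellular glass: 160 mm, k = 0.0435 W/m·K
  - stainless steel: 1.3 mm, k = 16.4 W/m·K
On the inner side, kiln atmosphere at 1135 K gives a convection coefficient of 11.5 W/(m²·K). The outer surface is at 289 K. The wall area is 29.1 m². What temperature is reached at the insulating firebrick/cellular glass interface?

Series thermal resistances:
R_inner film = 1/(h_i·A) = 1/(11.5×29.1) = 0.002988 K/W
R_insulating firebrick = L/(kA) = 0.13/(0.305×29.1) = 0.01465 K/W
R_cellular glass = L/(kA) = 0.16/(0.0435×29.1) = 0.1264 K/W
R_stainless steel = L/(kA) = 0.0013/(16.4×29.1) = 2.724×10^-6 K/W
R_total = 0.144 K/W;  Q = ΔT/R_total = 846/0.144 = 5874 W
T_interface = T_inner − Q·ΣR(inner→interface) = 1135 − 5870×0.01764

T ≈ 1030 K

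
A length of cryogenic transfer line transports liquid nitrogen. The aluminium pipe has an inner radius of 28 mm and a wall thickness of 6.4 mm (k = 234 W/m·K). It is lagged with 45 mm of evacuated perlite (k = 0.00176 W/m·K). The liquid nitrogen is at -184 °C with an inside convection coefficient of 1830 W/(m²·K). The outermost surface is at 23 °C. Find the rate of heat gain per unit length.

q′ ≈ 2.74 W/m

Treating each annulus and film as a series resistance:
R_inner film = 1/(h_i·2πr₁L) = 1/(1830×2π×0.028×1) = 0.003106 K/W
R_aluminium pipe wall = ln(34.4/28)/(2π×234×1) = 1.4×10^-4 K/W
R_evacuated perlite = ln(79.4/34.4)/(2π×0.00176×1) = 75.64 K/W
R_total = 75.64 K/W
Q = ΔT/R_total = 207/75.64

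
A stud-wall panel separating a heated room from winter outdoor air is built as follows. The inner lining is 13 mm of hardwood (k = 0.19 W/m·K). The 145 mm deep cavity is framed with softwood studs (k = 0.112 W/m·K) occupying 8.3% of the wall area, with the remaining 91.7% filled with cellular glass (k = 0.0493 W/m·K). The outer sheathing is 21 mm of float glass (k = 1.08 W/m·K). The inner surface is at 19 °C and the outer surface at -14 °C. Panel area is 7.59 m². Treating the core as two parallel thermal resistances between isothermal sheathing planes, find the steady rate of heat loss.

Sheathing layers in series; stud and cavity paths in parallel between them.
R_inner = 0.013/(0.19×7.59) = 0.009015 K/W
R_stud  = 0.145/(0.112×0.083×7.59) = 2.055 K/W
R_cav   = 0.145/(0.0493×0.917×7.59) = 0.4226 K/W
1/R_core = 1/R_stud + 1/R_cav → R_core = 0.3505 K/W
R_outer = 0.021/(1.08×7.59) = 0.002562 K/W
R_total = 0.3621 K/W
Q = ΔT/R_total = 33/0.3621

Q ≈ 91.1 W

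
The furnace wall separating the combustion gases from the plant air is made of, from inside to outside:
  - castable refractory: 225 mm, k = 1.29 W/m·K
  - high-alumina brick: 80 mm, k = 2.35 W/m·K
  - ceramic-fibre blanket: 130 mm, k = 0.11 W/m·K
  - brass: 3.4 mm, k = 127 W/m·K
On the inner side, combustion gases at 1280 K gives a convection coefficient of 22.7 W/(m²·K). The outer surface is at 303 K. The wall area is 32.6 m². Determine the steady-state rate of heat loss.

Treating each layer as a thermal resistance in series:
R_inner film = 1/(h_i·A) = 1/(22.7×32.6) = 0.001351 K/W
R_castable refractory = L/(kA) = 0.225/(1.29×32.6) = 0.00535 K/W
R_high-alumina brick = L/(kA) = 0.08/(2.35×32.6) = 0.001044 K/W
R_ceramic-fibre blanket = L/(kA) = 0.13/(0.11×32.6) = 0.03625 K/W
R_brass = L/(kA) = 0.0034/(127×32.6) = 8.212×10^-7 K/W
R_total = 0.044 K/W
Q = ΔT / R_total = 977 / 0.044

Q ≈ 22200 W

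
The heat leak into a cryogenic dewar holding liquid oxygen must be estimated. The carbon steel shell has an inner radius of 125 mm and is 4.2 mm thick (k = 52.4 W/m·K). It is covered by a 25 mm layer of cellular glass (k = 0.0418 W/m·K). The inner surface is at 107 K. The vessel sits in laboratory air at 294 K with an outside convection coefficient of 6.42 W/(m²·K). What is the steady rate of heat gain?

Each spherical layer contributes R = (1/r_i − 1/r_o)/(4πk):
R_carbon steel shell = (1/0.125 − 1/0.1292)/(4π×52.4) = 3.949×10^-4 K/W
R_cellular glass = (1/0.1292 − 1/0.1542)/(4π×0.0418) = 2.389 K/W
R_outer film = 1/(h·4πr_o²) = 1/(6.42×4π×0.1542²) = 0.5213 K/W
R_total = 2.911 K/W
Q = ΔT/R_total = 187/2.911

Q ≈ 64.2 W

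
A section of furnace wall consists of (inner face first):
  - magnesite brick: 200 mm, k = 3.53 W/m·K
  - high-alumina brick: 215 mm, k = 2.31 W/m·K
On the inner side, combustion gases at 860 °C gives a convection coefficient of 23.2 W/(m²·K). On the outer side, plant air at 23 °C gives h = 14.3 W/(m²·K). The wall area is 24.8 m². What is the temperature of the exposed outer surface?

T ≈ 246 °C

Model the wall as resistances in series:
R_inner film = 1/(h_i·A) = 1/(23.2×24.8) = 0.001738 K/W
R_magnesite brick = L/(kA) = 0.2/(3.53×24.8) = 0.002285 K/W
R_high-alumina brick = L/(kA) = 0.215/(2.31×24.8) = 0.003753 K/W
R_outer film = 1/(h_o·A) = 1/(14.3×24.8) = 0.00282 K/W
R_total = 0.0106 K/W;  Q = ΔT/R_total = 837/0.0106 = 79000 W
T_interface = T_inner − Q·ΣR(inner→interface) = 860 − 79000×0.007776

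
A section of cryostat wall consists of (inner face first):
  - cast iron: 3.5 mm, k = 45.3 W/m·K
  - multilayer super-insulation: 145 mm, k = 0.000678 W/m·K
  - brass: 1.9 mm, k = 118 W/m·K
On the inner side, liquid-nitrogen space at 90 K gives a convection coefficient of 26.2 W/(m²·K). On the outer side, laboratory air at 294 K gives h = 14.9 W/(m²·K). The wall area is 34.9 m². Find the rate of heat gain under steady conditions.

Using the resistance-network approach (series):
R_inner film = 1/(h_i·A) = 1/(26.2×34.9) = 0.001094 K/W
R_cast iron = L/(kA) = 0.0035/(45.3×34.9) = 2.214×10^-6 K/W
R_multilayer super-insulation = L/(kA) = 0.145/(0.000678×34.9) = 6.128 K/W
R_brass = L/(kA) = 0.0019/(118×34.9) = 4.614×10^-7 K/W
R_outer film = 1/(h_o·A) = 1/(14.9×34.9) = 0.001923 K/W
R_total = 6.131 K/W
Q = ΔT / R_total = 204 / 6.131

Q ≈ 33.3 W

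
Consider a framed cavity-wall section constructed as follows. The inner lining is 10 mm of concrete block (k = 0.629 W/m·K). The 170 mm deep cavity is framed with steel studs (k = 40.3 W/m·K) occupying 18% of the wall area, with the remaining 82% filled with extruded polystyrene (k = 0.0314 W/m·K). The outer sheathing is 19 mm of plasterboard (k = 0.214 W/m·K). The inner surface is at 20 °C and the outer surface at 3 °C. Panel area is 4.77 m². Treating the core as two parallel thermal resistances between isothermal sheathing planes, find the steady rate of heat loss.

Q ≈ 633 W

Sheathing layers in series; stud and cavity paths in parallel between them.
R_inner = 0.01/(0.629×4.77) = 0.003333 K/W
R_stud  = 0.17/(40.3×0.18×4.77) = 0.004913 K/W
R_cav   = 0.17/(0.0314×0.82×4.77) = 1.384 K/W
1/R_core = 1/R_stud + 1/R_cav → R_core = 0.004896 K/W
R_outer = 0.019/(0.214×4.77) = 0.01861 K/W
R_total = 0.02684 K/W
Q = ΔT/R_total = 17/0.02684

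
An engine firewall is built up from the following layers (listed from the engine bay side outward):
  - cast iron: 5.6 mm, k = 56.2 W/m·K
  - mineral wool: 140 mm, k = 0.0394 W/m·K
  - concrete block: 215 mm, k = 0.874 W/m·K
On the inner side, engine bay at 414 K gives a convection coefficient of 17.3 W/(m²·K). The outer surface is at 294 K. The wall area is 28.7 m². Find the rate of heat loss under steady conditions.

Q ≈ 893 W

Series thermal resistances:
R_inner film = 1/(h_i·A) = 1/(17.3×28.7) = 0.002014 K/W
R_cast iron = L/(kA) = 0.0056/(56.2×28.7) = 3.472×10^-6 K/W
R_mineral wool = L/(kA) = 0.14/(0.0394×28.7) = 0.1238 K/W
R_concrete block = L/(kA) = 0.215/(0.874×28.7) = 0.008571 K/W
R_total = 0.1344 K/W
Q = ΔT / R_total = 120 / 0.1344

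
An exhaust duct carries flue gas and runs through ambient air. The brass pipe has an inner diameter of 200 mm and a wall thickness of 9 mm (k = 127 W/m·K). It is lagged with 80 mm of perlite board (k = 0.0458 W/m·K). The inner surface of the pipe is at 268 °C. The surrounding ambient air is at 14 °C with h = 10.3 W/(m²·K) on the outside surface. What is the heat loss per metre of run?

Radial resistances (cylindrical: R_cond = ln(r_o/r_i)/(2πkL), R_conv = 1/(h·2πrL)):
R_brass pipe wall = ln(109/100)/(2π×127×1) = 1.08×10^-4 K/W
R_perlite board = ln(189/109)/(2π×0.0458×1) = 1.913 K/W
R_outer film = 1/(h_o·2πr_oL) = 1/(10.3×2π×0.189×1) = 0.08176 K/W
R_total = 1.995 K/W
Q = ΔT/R_total = 254/1.995

q′ ≈ 127 W/m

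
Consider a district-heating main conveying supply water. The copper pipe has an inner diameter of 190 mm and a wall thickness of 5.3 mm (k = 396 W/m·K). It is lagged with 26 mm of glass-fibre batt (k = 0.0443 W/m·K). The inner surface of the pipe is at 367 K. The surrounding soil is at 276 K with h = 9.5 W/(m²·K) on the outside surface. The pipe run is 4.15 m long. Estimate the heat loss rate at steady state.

Treating each annulus and film as a series resistance:
R_copper pipe wall = ln(100.3/95)/(2π×396×4.15) = 5.258×10^-6 K/W
R_glass-fibre batt = ln(126.3/100.3)/(2π×0.0443×4.15) = 0.1995 K/W
R_outer film = 1/(h_o·2πr_oL) = 1/(9.5×2π×0.1263×4.15) = 0.03196 K/W
R_total = 0.2315 K/W
Q = ΔT/R_total = 91/0.2315

Q ≈ 393 W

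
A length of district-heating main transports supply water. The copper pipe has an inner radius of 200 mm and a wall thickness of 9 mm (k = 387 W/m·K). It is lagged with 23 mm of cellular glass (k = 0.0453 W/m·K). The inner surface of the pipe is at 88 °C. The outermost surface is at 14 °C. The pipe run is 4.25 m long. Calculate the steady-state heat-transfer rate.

Q ≈ 857 W

Cylindrical conduction, so R = ln(r₂/r₁)/(2πkL) per layer, in series:
R_copper pipe wall = ln(209/200)/(2π×387×4.25) = 4.259×10^-6 K/W
R_cellular glass = ln(232/209)/(2π×0.0453×4.25) = 0.08631 K/W
R_total = 0.08631 K/W
Q = ΔT/R_total = 74/0.08631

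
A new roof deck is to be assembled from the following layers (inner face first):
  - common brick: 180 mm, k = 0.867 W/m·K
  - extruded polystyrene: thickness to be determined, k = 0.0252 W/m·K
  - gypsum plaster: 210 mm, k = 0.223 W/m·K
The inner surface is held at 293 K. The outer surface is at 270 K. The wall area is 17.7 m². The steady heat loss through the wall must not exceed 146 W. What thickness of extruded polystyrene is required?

Treating each layer as a thermal resistance in series:
R_common brick = L/(kA) = 0.18/(0.867×17.7) = 0.01173 K/W
R_gypsum plaster = L/(kA) = 0.21/(0.223×17.7) = 0.0532 K/W
Sum of the known resistances R_other = 0.06493 K/W
Required total resistance R_tot = ΔT/Q_allow = 23/146 = 0.1575 K/W
R_extruded polystyrene = R_tot − R_other = 0.0926 K/W
L = R·k·A = 0.0926×0.0252×17.7

L ≈ 41.3 mm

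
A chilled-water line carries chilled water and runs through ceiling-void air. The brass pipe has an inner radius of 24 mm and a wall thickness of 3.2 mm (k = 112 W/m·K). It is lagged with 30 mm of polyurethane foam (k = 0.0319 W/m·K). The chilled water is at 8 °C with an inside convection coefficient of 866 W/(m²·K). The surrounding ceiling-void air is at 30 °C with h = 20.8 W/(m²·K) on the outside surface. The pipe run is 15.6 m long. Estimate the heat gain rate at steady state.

Treating each annulus and film as a series resistance:
R_inner film = 1/(h_i·2πr₁L) = 1/(866×2π×0.024×15.6) = 4.909×10^-4 K/W
R_brass pipe wall = ln(27.2/24)/(2π×112×15.6) = 1.14×10^-5 K/W
R_polyurethane foam = ln(57.2/27.2)/(2π×0.0319×15.6) = 0.2377 K/W
R_outer film = 1/(h_o·2πr_oL) = 1/(20.8×2π×0.0572×15.6) = 0.008575 K/W
R_total = 0.2468 K/W
Q = ΔT/R_total = 22/0.2468

Q ≈ 89.1 W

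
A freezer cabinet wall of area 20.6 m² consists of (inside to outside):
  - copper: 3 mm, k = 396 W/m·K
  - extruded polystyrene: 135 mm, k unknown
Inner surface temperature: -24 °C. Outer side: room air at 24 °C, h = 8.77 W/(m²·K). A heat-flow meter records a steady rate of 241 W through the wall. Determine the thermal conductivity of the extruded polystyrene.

k ≈ 0.0338 W/(m·K)

Using the resistance-network approach (series):
R_copper = L/(kA) = 0.003/(396×20.6) = 3.678×10^-7 K/W
R_outer film = 1/(h_o·A) = 1/(8.77×20.6) = 0.005535 K/W
Sum of known resistances R_other = 0.005536 K/W
Total R = ΔT/Q = 48/241 = 0.1992 K/W
R_extruded polystyrene = R_total − R_other = 0.1936 K/W
k = L/(R·A) = 0.135/(0.1936×20.6)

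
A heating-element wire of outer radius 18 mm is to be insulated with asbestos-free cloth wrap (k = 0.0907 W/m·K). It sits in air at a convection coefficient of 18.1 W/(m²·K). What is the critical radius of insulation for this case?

For a cylinder r_cr = k/h = 0.0907/18.1
r_cr = 5.01 mm; since the bare radius (18 mm) is above r_cr, any added insulation will reduce heat loss.

r_cr ≈ 5.01 mm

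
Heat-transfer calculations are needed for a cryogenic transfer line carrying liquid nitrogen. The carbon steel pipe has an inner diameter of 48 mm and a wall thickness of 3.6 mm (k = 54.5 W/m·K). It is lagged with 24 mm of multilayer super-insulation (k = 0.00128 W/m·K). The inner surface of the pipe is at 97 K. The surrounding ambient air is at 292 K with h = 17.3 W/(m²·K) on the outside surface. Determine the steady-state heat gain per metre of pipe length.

For a radial system each layer contributes R = ln(r_out/r_in)/(2πkL); films add R = 1/(hA).
R_carbon steel pipe wall = ln(27.6/24)/(2π×54.5×1) = 4.081×10^-4 K/W
R_multilayer super-insulation = ln(51.6/27.6)/(2π×0.00128×1) = 77.8 K/W
R_outer film = 1/(h_o·2πr_oL) = 1/(17.3×2π×0.0516×1) = 0.1783 K/W
R_total = 77.98 K/W
Q = ΔT/R_total = 195/77.98

q′ ≈ 2.5 W/m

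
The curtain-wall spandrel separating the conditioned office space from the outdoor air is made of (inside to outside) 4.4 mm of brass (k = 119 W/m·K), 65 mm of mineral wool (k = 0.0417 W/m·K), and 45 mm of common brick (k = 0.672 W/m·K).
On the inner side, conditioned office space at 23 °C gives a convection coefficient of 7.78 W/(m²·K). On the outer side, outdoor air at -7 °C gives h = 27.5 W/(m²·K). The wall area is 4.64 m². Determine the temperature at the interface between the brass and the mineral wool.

T ≈ 20.8 °C

Series thermal resistances:
R_inner film = 1/(h_i·A) = 1/(7.78×4.64) = 0.0277 K/W
R_brass = L/(kA) = 0.0044/(119×4.64) = 7.969×10^-6 K/W
R_mineral wool = L/(kA) = 0.065/(0.0417×4.64) = 0.3359 K/W
R_common brick = L/(kA) = 0.045/(0.672×4.64) = 0.01443 K/W
R_outer film = 1/(h_o·A) = 1/(27.5×4.64) = 0.007837 K/W
R_total = 0.3859 K/W;  Q = ΔT/R_total = 30/0.3859 = 77.74 W
T_interface = T_inner − Q·ΣR(inner→interface) = 23 − 77.7×0.02771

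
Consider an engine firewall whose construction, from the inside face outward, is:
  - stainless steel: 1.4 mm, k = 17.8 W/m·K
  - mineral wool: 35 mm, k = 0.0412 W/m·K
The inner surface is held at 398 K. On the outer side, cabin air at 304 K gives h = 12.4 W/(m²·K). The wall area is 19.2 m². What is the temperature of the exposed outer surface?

Treating each layer as a thermal resistance in series:
R_stainless steel = L/(kA) = 0.0014/(17.8×19.2) = 4.096×10^-6 K/W
R_mineral wool = L/(kA) = 0.035/(0.0412×19.2) = 0.04425 K/W
R_outer film = 1/(h_o·A) = 1/(12.4×19.2) = 0.0042 K/W
R_total = 0.04845 K/W;  Q = ΔT/R_total = 94/0.04845 = 1940 W
T_interface = T_inner − Q·ΣR(inner→interface) = 398 − 1940×0.04425

T ≈ 312 K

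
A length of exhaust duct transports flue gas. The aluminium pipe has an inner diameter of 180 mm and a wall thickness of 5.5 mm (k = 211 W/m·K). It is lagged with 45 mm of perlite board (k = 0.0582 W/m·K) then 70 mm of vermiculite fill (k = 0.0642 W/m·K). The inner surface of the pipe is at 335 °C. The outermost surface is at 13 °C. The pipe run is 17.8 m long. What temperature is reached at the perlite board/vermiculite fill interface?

Per-layer cylindrical resistances, series-summed:
R_aluminium pipe wall = ln(95.5/90)/(2π×211×17.8) = 2.514×10^-6 K/W
R_perlite board = ln(140.5/95.5)/(2π×0.0582×17.8) = 0.05931 K/W
R_vermiculite fill = ln(210.5/140.5)/(2π×0.0642×17.8) = 0.0563 K/W
R_total = 0.1156 K/W
Q = ΔT/R_total = 322/0.1156
Q = 2780 W
T_interface = T_inner − Q·ΣR(inner→interface) = 335 − 2780×0.05932

T ≈ 170 °C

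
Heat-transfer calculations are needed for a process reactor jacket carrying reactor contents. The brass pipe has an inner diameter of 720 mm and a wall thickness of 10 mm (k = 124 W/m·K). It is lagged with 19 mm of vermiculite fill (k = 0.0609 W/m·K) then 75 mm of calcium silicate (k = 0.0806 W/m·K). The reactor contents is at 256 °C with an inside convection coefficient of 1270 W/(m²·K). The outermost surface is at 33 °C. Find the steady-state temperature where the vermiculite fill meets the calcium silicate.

Cylindrical conduction, so R = ln(r₂/r₁)/(2πkL) per layer, in series:
R_inner film = 1/(h_i·2πr₁L) = 1/(1270×2π×0.36×1) = 3.481×10^-4 K/W
R_brass pipe wall = ln(370/360)/(2π×124×1) = 3.517×10^-5 K/W
R_vermiculite fill = ln(389/370)/(2π×0.0609×1) = 0.1309 K/W
R_calcium silicate = ln(464/389)/(2π×0.0806×1) = 0.3481 K/W
R_total = 0.4794 K/W
Q = ΔT/R_total = 223/0.4794
Q = 465 W/m
T_interface = T_inner − Q·ΣR(inner→interface) = 256 − 465×0.1313

T ≈ 195 °C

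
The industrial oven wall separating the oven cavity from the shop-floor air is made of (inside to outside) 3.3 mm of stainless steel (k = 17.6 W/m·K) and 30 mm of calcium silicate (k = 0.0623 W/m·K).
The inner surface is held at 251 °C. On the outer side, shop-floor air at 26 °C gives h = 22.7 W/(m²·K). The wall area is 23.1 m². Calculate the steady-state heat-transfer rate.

Q ≈ 9890 W

Thermal resistances in series:
R_stainless steel = L/(kA) = 0.0033/(17.6×23.1) = 8.117×10^-6 K/W
R_calcium silicate = L/(kA) = 0.03/(0.0623×23.1) = 0.02085 K/W
R_outer film = 1/(h_o·A) = 1/(22.7×23.1) = 0.001907 K/W
R_total = 0.02276 K/W
Q = ΔT / R_total = 225 / 0.02276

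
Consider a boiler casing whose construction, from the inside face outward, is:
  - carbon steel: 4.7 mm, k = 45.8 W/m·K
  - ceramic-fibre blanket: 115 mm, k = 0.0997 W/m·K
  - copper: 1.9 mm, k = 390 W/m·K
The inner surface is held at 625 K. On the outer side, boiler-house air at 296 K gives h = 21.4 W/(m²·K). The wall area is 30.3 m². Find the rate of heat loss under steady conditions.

Using the resistance-network approach (series):
R_carbon steel = L/(kA) = 0.0047/(45.8×30.3) = 3.387×10^-6 K/W
R_ceramic-fibre blanket = L/(kA) = 0.115/(0.0997×30.3) = 0.03807 K/W
R_copper = L/(kA) = 0.0019/(390×30.3) = 1.608×10^-7 K/W
R_outer film = 1/(h_o·A) = 1/(21.4×30.3) = 0.001542 K/W
R_total = 0.03961 K/W
Q = ΔT / R_total = 329 / 0.03961

Q ≈ 8310 W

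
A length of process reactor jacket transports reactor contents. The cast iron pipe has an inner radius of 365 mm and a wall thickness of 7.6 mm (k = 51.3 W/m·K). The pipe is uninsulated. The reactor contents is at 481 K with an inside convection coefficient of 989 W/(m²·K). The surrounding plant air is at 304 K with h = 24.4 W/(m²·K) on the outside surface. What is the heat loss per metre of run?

Per-layer cylindrical resistances, series-summed:
R_inner film = 1/(h_i·2πr₁L) = 1/(989×2π×0.365×1) = 4.409×10^-4 K/W
R_cast iron pipe wall = ln(372.6/365)/(2π×51.3×1) = 6.394×10^-5 K/W
R_outer film = 1/(h_o·2πr_oL) = 1/(24.4×2π×0.3726×1) = 0.01751 K/W
R_total = 0.01801 K/W
Q = ΔT/R_total = 177/0.01801

q′ ≈ 9830 W/m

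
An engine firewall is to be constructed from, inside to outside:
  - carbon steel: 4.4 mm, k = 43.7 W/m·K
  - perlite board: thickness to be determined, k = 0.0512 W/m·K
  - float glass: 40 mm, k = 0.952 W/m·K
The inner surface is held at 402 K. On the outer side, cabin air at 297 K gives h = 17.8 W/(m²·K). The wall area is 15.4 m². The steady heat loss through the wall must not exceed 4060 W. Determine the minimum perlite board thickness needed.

Using the resistance-network approach (series):
R_carbon steel = L/(kA) = 0.0044/(43.7×15.4) = 6.538×10^-6 K/W
R_float glass = L/(kA) = 0.04/(0.952×15.4) = 0.002728 K/W
R_outer film = 1/(h_o·A) = 1/(17.8×15.4) = 0.003648 K/W
Sum of the known resistances R_other = 0.006383 K/W
Required total resistance R_tot = ΔT/Q_allow = 105/4060 = 0.02586 K/W
R_perlite board = R_tot − R_other = 0.01948 K/W
L = R·k·A = 0.01948×0.0512×15.4

L ≈ 15.4 mm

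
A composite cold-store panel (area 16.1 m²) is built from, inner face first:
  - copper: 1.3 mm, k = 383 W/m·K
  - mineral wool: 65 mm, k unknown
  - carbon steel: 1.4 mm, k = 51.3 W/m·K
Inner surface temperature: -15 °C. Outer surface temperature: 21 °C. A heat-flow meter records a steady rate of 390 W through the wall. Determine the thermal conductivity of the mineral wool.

k ≈ 0.0437 W/(m·K)

Thermal resistances in series:
R_copper = L/(kA) = 0.0013/(383×16.1) = 2.108×10^-7 K/W
R_carbon steel = L/(kA) = 0.0014/(51.3×16.1) = 1.695×10^-6 K/W
Sum of known resistances R_other = 1.906×10^-6 K/W
Total R = ΔT/Q = 36/390 = 0.09231 K/W
R_mineral wool = R_total − R_other = 0.09231 K/W
k = L/(R·A) = 0.065/(0.09231×16.1)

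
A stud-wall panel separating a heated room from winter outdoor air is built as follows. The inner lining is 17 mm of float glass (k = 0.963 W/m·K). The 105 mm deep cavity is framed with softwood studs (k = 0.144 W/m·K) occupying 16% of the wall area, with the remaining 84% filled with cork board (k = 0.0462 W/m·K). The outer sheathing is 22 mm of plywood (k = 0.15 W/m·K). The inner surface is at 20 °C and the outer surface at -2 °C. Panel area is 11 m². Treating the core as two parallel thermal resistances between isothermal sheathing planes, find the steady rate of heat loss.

Q ≈ 130 W

Sheathing layers in series; stud and cavity paths in parallel between them.
R_inner = 0.017/(0.963×11) = 0.001605 K/W
R_stud  = 0.105/(0.144×0.16×11) = 0.4143 K/W
R_cav   = 0.105/(0.0462×0.84×11) = 0.246 K/W
1/R_core = 1/R_stud + 1/R_cav → R_core = 0.1543 K/W
R_outer = 0.022/(0.15×11) = 0.01333 K/W
R_total = 0.1693 K/W
Q = ΔT/R_total = 22/0.1693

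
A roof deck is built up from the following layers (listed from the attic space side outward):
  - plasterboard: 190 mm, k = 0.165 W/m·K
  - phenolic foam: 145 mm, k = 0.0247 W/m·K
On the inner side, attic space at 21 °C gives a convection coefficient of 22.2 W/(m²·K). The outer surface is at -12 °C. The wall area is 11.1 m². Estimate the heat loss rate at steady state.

Model the wall as resistances in series:
R_inner film = 1/(h_i·A) = 1/(22.2×11.1) = 0.004058 K/W
R_plasterboard = L/(kA) = 0.19/(0.165×11.1) = 0.1037 K/W
R_phenolic foam = L/(kA) = 0.145/(0.0247×11.1) = 0.5289 K/W
R_total = 0.6367 K/W
Q = ΔT / R_total = 33 / 0.6367

Q ≈ 51.8 W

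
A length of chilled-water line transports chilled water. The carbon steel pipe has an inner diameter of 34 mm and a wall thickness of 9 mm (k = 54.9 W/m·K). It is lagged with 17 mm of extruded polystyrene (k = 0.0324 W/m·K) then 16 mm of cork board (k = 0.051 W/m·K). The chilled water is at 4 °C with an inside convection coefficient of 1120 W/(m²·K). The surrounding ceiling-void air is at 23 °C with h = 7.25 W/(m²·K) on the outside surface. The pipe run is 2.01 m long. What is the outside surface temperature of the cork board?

T ≈ 21.2 °C

Cylindrical conduction, so R = ln(r₂/r₁)/(2πkL) per layer, in series:
R_inner film = 1/(h_i·2πr₁L) = 1/(1120×2π×0.017×2.01) = 0.004159 K/W
R_carbon steel pipe wall = ln(26/17)/(2π×54.9×2.01) = 6.128×10^-4 K/W
R_extruded polystyrene = ln(43/26)/(2π×0.0324×2.01) = 1.23 K/W
R_cork board = ln(59/43)/(2π×0.051×2.01) = 0.4911 K/W
R_outer film = 1/(h_o·2πr_oL) = 1/(7.25×2π×0.059×2.01) = 0.1851 K/W
R_total = 1.911 K/W
Q = ΔT/R_total = 19/1.911
Q = 9.94 W
T_interface = T_inner + Q·ΣR(inner→interface) = 4 + 9.94×1.725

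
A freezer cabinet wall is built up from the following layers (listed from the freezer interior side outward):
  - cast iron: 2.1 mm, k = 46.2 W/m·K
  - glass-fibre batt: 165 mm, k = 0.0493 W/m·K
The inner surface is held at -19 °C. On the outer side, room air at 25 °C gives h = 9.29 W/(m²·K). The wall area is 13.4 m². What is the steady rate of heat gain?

Q ≈ 171 W

Series thermal resistances:
R_cast iron = L/(kA) = 0.0021/(46.2×13.4) = 3.392×10^-6 K/W
R_glass-fibre batt = L/(kA) = 0.165/(0.0493×13.4) = 0.2498 K/W
R_outer film = 1/(h_o·A) = 1/(9.29×13.4) = 0.008033 K/W
R_total = 0.2578 K/W
Q = ΔT / R_total = 44 / 0.2578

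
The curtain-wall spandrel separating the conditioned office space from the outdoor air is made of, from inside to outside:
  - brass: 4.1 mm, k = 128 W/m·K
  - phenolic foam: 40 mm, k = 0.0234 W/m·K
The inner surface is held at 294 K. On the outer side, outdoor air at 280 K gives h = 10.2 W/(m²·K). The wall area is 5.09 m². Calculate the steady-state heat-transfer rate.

Using the resistance-network approach (series):
R_brass = L/(kA) = 0.0041/(128×5.09) = 6.293×10^-6 K/W
R_phenolic foam = L/(kA) = 0.04/(0.0234×5.09) = 0.3358 K/W
R_outer film = 1/(h_o·A) = 1/(10.2×5.09) = 0.01926 K/W
R_total = 0.3551 K/W
Q = ΔT / R_total = 14 / 0.3551

Q ≈ 39.4 W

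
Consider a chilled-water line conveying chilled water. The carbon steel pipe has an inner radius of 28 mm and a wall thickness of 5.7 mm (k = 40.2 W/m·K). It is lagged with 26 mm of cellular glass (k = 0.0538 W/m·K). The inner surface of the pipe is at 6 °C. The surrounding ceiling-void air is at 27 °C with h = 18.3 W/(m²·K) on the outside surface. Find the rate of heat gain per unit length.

Radial resistances (cylindrical: R_cond = ln(r_o/r_i)/(2πkL), R_conv = 1/(h·2πrL)):
R_carbon steel pipe wall = ln(33.7/28)/(2π×40.2×1) = 7.336×10^-4 K/W
R_cellular glass = ln(59.7/33.7)/(2π×0.0538×1) = 1.692 K/W
R_outer film = 1/(h_o·2πr_oL) = 1/(18.3×2π×0.0597×1) = 0.1457 K/W
R_total = 1.838 K/W
Q = ΔT/R_total = 21/1.838

q′ ≈ 11.4 W/m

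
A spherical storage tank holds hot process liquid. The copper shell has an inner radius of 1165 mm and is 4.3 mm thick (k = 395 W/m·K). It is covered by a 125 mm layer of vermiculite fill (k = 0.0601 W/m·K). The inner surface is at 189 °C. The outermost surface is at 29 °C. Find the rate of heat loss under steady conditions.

Q ≈ 1460 W

Spherical conduction: R = (1/r_in − 1/r_out)/(4πk) per layer; series-sum.
R_copper shell = (1/1.165 − 1/1.1693)/(4π×395) = 6.359×10^-7 K/W
R_vermiculite fill = (1/1.1693 − 1/1.2943)/(4π×0.0601) = 0.1094 K/W
R_total = 0.1094 K/W
Q = ΔT/R_total = 160/0.1094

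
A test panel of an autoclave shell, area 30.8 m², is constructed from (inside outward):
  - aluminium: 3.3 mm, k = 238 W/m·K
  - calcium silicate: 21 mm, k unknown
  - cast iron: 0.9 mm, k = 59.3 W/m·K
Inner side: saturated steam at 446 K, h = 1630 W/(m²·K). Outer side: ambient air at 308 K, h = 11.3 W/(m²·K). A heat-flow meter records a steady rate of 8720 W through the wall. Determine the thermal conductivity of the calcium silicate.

Treating each layer as a thermal resistance in series:
R_inner film = 1/(h_i·A) = 1/(1630×30.8) = 1.992×10^-5 K/W
R_aluminium = L/(kA) = 0.0033/(238×30.8) = 4.502×10^-7 K/W
R_cast iron = L/(kA) = 0.0009/(59.3×30.8) = 4.928×10^-7 K/W
R_outer film = 1/(h_o·A) = 1/(11.3×30.8) = 0.002873 K/W
Sum of known resistances R_other = 0.002894 K/W
Total R = ΔT/Q = 138/8720 = 0.01583 K/W
R_calcium silicate = R_total − R_other = 0.01293 K/W
k = L/(R·A) = 0.021/(0.01293×30.8)

k ≈ 0.0527 W/(m·K)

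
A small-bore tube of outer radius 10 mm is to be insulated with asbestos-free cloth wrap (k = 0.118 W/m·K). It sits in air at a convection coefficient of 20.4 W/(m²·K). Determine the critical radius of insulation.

r_cr ≈ 5.78 mm

For a cylinder r_cr = k/h = 0.118/20.4
r_cr = 5.78 mm; since the bare radius (10 mm) is above r_cr, any added insulation will reduce heat loss.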